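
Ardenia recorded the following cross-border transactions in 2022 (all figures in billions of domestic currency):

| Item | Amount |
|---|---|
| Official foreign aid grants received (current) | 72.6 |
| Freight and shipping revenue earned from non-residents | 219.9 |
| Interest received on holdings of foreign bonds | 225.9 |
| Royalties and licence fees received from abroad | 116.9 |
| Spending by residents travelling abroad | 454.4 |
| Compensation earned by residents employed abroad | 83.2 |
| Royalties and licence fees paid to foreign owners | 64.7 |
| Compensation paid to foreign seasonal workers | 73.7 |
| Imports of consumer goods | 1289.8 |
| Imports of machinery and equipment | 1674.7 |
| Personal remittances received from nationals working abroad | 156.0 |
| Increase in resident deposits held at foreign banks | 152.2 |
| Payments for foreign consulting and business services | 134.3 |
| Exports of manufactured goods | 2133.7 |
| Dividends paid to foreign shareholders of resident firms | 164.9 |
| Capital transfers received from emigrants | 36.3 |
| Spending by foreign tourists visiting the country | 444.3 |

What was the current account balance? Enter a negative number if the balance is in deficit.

-404.0

Goods: 2133.7 - 1674.7 - 1289.8 = -830.8
Services: 219.9 + 116.9 - 454.4 - 64.7 + 444.3 - 134.3 = 127.7
Primary income: -73.7 - 164.9 + 225.9 + 83.2 = 70.5
Secondary income: 72.6 + 156.0 = 228.6
Current account = (-830.8) + 127.7 + 70.5 + 228.6 = -404.0
(Excluded from the current account — financial account: increase in resident deposits held at foreign banks 152.2; capital account: capital transfers received from emigrants 36.3.)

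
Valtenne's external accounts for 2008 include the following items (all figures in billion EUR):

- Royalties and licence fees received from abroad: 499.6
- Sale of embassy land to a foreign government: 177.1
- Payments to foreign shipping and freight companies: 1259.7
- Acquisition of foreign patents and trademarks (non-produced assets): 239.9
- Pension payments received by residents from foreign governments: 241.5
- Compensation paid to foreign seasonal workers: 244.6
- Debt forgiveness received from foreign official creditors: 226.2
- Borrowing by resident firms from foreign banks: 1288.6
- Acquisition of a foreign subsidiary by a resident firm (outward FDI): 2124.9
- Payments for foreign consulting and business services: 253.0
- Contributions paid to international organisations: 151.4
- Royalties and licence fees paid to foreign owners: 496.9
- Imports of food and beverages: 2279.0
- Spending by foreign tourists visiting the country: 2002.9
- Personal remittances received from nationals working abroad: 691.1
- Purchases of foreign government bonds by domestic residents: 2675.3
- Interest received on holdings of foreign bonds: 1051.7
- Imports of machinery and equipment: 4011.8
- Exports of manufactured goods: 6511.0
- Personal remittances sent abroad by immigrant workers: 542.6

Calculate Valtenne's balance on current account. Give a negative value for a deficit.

1758.8

Goods: -2279.0 + 6511.0 - 4011.8 = 220.2
Services: -1259.7 - 496.9 + 2002.9 + 499.6 - 253.0 = 492.9
Primary income: -244.6 + 1051.7 = 807.1
Secondary income: 691.1 + 241.5 - 542.6 - 151.4 = 238.6
Current account = 220.2 + 492.9 + 807.1 + 238.6 = 1758.8
(Excluded from the current account — capital account: sale of embassy land to a foreign government 177.1, acquisition of foreign patents and trademarks (non-produced assets) 239.9, debt forgiveness received from foreign official creditors 226.2; financial account: borrowing by resident firms from foreign banks 1288.6, acquisition of a foreign subsidiary by a resident firm (outward FDI) 2124.9, purchases of foreign government bonds by domestic residents 2675.3.)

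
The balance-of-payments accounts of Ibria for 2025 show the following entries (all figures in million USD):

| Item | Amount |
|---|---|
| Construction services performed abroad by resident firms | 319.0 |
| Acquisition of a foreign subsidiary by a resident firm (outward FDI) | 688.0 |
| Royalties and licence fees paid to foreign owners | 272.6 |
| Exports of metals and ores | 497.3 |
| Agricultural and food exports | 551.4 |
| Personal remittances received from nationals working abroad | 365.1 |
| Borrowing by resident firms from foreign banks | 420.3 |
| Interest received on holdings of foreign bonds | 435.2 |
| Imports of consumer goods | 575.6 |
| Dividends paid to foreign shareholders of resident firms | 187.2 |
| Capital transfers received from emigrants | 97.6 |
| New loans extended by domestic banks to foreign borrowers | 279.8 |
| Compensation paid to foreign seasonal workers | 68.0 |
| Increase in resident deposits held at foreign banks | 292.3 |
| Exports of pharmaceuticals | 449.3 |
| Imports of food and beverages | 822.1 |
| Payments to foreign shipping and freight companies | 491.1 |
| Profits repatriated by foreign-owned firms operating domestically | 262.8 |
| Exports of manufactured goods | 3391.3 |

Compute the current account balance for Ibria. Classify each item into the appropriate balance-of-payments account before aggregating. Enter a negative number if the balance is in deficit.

Goods: -822.1 - 575.6 + 497.3 + 551.4 + 449.3 + 3391.3 = 3491.6
Services: -272.6 + 319.0 - 491.1 = -444.7
Primary income: 435.2 - 262.8 - 68.0 - 187.2 = -82.8
Secondary income: 365.1
Current account = 3491.6 + (-444.7) + (-82.8) + 365.1 = 3329.2
(Excluded from the current account — financial account: acquisition of a foreign subsidiary by a resident firm (outward FDI) 688.0, borrowing by resident firms from foreign banks 420.3, new loans extended by domestic banks to foreign borrowers 279.8, increase in resident deposits held at foreign banks 292.3; capital account: capital transfers received from emigrants 97.6.)

3329.2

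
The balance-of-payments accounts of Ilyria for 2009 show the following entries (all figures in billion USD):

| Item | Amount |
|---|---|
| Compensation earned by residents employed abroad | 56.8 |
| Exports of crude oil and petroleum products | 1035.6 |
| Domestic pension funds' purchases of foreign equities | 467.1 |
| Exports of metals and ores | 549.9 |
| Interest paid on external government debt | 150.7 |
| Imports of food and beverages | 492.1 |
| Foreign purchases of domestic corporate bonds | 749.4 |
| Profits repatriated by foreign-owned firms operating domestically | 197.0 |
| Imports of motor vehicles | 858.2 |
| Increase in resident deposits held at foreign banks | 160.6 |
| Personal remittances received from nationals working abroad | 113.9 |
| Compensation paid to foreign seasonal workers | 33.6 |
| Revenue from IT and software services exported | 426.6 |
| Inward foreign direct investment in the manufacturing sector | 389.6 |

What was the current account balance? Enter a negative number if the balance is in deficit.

Goods: -858.2 + 549.9 - 492.1 + 1035.6 = 235.2
Services: 426.6
Primary income: -150.7 - 197.0 + 56.8 - 33.6 = -324.5
Secondary income: 113.9
Current account = 235.2 + 426.6 + (-324.5) + 113.9 = 451.2
(Excluded from the current account — financial account: domestic pension funds' purchases of foreign equities 467.1, foreign purchases of domestic corporate bonds 749.4, increase in resident deposits held at foreign banks 160.6, inward foreign direct investment in the manufacturing sector 389.6.)

451.2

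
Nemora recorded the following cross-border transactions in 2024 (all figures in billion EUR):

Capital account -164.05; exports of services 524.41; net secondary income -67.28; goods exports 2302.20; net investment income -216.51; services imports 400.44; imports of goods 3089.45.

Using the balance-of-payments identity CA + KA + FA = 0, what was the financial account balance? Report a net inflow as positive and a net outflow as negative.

Goods balance = 2302.20 - 3089.45 = -787.25
Services balance = 524.41 - 400.44 = 123.97
Trade balance (goods + services) = -787.25 + 123.97 = -663.28
Net primary income = -216.51
Net secondary income = -67.28
Current account = -663.28 + (-216.51) + (-67.28) = -947.07
Financial account = -(-947.07 + (-164.05)) = 1111.12

1111.12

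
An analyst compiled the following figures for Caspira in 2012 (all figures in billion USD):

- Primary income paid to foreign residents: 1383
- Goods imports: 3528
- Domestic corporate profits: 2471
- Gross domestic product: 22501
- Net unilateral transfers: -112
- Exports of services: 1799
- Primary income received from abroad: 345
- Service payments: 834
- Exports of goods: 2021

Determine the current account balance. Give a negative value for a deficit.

-1692

Goods balance = 2021 - 3528 = -1507
Services balance = 1799 - 834 = 965
Trade balance (goods + services) = -1507 + 965 = -542
Net primary income = 345 - 1383 = -1038
Net secondary income = -112
Current account = -542 + (-1038) + (-112) = -1692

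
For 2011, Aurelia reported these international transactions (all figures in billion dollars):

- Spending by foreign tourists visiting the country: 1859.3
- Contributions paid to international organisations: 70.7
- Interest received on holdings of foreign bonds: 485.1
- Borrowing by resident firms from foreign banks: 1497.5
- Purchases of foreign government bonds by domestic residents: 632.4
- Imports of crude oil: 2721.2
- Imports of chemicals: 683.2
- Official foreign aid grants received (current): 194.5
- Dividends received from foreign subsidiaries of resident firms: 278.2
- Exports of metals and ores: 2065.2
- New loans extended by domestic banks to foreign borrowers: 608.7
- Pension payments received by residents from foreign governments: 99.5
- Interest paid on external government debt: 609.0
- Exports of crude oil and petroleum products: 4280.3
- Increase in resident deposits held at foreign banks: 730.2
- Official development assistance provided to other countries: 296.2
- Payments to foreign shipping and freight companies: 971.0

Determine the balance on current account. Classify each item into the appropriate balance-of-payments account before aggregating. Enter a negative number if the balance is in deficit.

Goods: 2065.2 + 4280.3 - 2721.2 - 683.2 = 2941.1
Services: -971.0 + 1859.3 = 888.3
Primary income: 278.2 - 609.0 + 485.1 = 154.3
Secondary income: -70.7 + 194.5 + 99.5 - 296.2 = -72.9
Current account = 2941.1 + 888.3 + 154.3 + (-72.9) = 3910.8
(Excluded from the current account — financial account: borrowing by resident firms from foreign banks 1497.5, purchases of foreign government bonds by domestic residents 632.4, new loans extended by domestic banks to foreign borrowers 608.7, increase in resident deposits held at foreign banks 730.2.)

3910.8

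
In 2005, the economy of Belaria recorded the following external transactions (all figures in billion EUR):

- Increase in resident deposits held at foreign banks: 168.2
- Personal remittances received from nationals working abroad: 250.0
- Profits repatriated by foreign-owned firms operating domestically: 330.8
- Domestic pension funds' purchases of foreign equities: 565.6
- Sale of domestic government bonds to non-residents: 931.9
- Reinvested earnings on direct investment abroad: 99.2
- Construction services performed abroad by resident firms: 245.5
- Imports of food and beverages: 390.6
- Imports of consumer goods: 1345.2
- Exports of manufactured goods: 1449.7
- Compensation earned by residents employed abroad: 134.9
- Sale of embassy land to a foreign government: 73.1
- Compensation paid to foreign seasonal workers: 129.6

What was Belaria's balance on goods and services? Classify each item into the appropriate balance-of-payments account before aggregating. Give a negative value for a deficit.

Goods: -1345.2 + 1449.7 - 390.6 = -286.1
Services: 245.5
Trade balance = -286.1 + 245.5 = -40.6
(Excluded from the trade balance — financial account: increase in resident deposits held at foreign banks 168.2, domestic pension funds' purchases of foreign equities 565.6, sale of domestic government bonds to non-residents 931.9; secondary income: personal remittances received from nationals working abroad 250.0; primary income: profits repatriated by foreign-owned firms operating domestically 330.8, reinvested earnings on direct investment abroad 99.2, compensation earned by residents employed abroad 134.9, compensation paid to foreign seasonal workers 129.6; capital account: sale of embassy land to a foreign government 73.1.)

-40.6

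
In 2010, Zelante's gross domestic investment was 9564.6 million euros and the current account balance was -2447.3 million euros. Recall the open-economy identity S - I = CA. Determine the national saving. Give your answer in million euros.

S = I + CA = 9564.6 + (-2447.3) = 7117.3

7117.3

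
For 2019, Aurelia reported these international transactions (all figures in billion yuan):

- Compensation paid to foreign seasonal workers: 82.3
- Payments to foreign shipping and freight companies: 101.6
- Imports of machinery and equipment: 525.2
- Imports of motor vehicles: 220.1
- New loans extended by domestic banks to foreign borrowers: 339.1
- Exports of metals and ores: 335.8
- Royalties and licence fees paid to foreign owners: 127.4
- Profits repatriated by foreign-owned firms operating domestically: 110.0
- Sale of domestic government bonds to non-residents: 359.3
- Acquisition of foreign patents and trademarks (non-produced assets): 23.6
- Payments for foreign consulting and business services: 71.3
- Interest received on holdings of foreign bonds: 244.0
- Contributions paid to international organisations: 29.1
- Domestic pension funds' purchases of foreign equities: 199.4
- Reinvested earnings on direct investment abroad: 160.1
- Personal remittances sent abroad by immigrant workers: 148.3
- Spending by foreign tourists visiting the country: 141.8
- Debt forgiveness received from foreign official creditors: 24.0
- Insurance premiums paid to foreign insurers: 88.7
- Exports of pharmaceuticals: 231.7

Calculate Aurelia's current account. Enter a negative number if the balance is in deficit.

Goods: -525.2 - 220.1 + 231.7 + 335.8 = -177.8
Services: 141.8 - 88.7 - 127.4 - 71.3 - 101.6 = -247.2
Primary income: 160.1 - 110.0 - 82.3 + 244.0 = 211.8
Secondary income: -148.3 - 29.1 = -177.4
Current account = (-177.8) + (-247.2) + 211.8 + (-177.4) = -390.6
(Excluded from the current account — financial account: new loans extended by domestic banks to foreign borrowers 339.1, sale of domestic government bonds to non-residents 359.3, domestic pension funds' purchases of foreign equities 199.4; capital account: acquisition of foreign patents and trademarks (non-produced assets) 23.6, debt forgiveness received from foreign official creditors 24.0.)

-390.6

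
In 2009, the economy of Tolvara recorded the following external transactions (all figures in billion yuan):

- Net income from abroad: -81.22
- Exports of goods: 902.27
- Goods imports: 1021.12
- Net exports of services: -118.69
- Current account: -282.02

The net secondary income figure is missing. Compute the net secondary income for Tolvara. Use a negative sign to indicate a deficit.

36.74

Current account = goods balance + services balance + net primary income + net secondary income
Sum of the known components = -318.76
Net secondary income = CA - (known components) = -282.02 - (-318.76) = 36.74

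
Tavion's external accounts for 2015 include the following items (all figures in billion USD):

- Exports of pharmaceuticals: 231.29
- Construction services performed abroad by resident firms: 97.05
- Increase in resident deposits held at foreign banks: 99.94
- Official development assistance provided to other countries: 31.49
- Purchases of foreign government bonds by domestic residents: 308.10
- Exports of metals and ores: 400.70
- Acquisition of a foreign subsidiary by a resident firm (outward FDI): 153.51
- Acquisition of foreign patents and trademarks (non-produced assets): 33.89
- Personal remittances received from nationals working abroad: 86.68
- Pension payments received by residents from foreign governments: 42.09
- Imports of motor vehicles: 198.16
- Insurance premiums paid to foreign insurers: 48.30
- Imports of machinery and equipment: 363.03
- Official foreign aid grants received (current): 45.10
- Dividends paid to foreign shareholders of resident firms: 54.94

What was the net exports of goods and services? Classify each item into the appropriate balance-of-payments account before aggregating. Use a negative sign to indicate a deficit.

119.55

Goods: -363.03 + 231.29 + 400.70 - 198.16 = 70.80
Services: -48.30 + 97.05 = 48.75
Trade balance = 70.80 + 48.75 = 119.55
(Excluded from the trade balance — financial account: increase in resident deposits held at foreign banks 99.94, purchases of foreign government bonds by domestic residents 308.10, acquisition of a foreign subsidiary by a resident firm (outward FDI) 153.51; secondary income: official development assistance provided to other countries 31.49, personal remittances received from nationals working abroad 86.68, pension payments received by residents from foreign governments 42.09, official foreign aid grants received (current) 45.10; capital account: acquisition of foreign patents and trademarks (non-produced assets) 33.89; primary income: dividends paid to foreign shareholders of resident firms 54.94.)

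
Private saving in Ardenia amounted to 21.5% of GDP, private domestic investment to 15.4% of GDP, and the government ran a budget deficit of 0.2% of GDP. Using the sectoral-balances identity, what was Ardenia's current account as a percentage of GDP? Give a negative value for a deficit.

By the sectoral-balances identity, CA = (S_private - I) + (T - G).
Private balance = 21.5 - 15.4 = 6.1
Government balance (T - G) = -0.2
CA = 6.1 + (-0.2) = 5.9

5.9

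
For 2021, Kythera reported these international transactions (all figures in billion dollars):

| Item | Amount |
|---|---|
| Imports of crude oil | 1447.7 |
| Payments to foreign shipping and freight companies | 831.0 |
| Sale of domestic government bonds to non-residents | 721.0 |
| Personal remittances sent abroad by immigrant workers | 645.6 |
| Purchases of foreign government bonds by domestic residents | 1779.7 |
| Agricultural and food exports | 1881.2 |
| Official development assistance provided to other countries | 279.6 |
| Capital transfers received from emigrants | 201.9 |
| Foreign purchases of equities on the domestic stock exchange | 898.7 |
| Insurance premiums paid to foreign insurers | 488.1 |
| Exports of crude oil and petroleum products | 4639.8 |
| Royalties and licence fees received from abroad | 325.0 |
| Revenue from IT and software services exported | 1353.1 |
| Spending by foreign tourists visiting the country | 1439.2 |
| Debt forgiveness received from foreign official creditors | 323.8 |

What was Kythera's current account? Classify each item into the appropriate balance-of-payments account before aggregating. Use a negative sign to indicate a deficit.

Goods: 4639.8 + 1881.2 - 1447.7 = 5073.3
Services: -831.0 + 325.0 - 488.1 + 1353.1 + 1439.2 = 1798.2
Secondary income: -645.6 - 279.6 = -925.2
Current account = 5073.3 + 1798.2 + (-925.2) = 5946.3
(Excluded from the current account — financial account: sale of domestic government bonds to non-residents 721.0, purchases of foreign government bonds by domestic residents 1779.7, foreign purchases of equities on the domestic stock exchange 898.7; capital account: capital transfers received from emigrants 201.9, debt forgiveness received from foreign official creditors 323.8.)

5946.3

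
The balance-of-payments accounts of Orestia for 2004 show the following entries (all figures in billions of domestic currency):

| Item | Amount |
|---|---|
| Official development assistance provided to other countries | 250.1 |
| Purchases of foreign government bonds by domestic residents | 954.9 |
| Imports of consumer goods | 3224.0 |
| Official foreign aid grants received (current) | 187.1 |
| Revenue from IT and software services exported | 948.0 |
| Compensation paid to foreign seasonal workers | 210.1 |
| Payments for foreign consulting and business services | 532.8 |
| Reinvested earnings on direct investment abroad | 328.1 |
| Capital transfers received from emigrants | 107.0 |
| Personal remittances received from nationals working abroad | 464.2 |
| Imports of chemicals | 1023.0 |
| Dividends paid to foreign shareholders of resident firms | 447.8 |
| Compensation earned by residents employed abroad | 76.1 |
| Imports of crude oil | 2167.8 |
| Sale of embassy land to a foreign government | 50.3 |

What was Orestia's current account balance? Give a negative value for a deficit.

Goods: -2167.8 - 3224.0 - 1023.0 = -6414.8
Services: 948.0 - 532.8 = 415.2
Primary income: 328.1 - 447.8 + 76.1 - 210.1 = -253.7
Secondary income: 464.2 - 250.1 + 187.1 = 401.2
Current account = (-6414.8) + 415.2 + (-253.7) + 401.2 = -5852.1
(Excluded from the current account — financial account: purchases of foreign government bonds by domestic residents 954.9; capital account: capital transfers received from emigrants 107.0, sale of embassy land to a foreign government 50.3.)

-5852.1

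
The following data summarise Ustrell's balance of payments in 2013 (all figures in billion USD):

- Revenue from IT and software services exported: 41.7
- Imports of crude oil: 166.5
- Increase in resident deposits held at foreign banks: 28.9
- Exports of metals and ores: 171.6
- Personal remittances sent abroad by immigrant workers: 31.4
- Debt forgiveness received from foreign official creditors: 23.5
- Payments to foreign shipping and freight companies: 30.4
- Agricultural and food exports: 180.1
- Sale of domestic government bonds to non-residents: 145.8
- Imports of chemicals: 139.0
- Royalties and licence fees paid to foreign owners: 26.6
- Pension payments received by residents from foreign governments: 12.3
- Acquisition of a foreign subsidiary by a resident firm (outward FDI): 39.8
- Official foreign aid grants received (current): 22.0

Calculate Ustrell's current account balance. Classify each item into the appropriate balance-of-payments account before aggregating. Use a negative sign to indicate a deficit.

33.8

Goods: -139.0 - 166.5 + 171.6 + 180.1 = 46.2
Services: -30.4 + 41.7 - 26.6 = -15.3
Secondary income: -31.4 + 22.0 + 12.3 = 2.9
Current account = 46.2 + (-15.3) + 2.9 = 33.8
(Excluded from the current account — financial account: increase in resident deposits held at foreign banks 28.9, sale of domestic government bonds to non-residents 145.8, acquisition of a foreign subsidiary by a resident firm (outward FDI) 39.8; capital account: debt forgiveness received from foreign official creditors 23.5.)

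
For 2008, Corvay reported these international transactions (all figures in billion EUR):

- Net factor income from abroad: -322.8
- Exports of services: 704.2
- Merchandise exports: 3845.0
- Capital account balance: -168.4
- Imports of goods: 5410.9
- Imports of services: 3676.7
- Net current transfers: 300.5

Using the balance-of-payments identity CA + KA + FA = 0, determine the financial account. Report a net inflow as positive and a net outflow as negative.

Goods balance = 3845.0 - 5410.9 = -1565.9
Services balance = 704.2 - 3676.7 = -2972.5
Trade balance (goods + services) = -1565.9 + (-2972.5) = -4538.4
Net primary income = -322.8
Net secondary income = 300.5
Current account = -4538.4 + (-322.8) + 300.5 = -4560.7
Financial account = -(-4560.7 + (-168.4)) = 4729.1

4729.1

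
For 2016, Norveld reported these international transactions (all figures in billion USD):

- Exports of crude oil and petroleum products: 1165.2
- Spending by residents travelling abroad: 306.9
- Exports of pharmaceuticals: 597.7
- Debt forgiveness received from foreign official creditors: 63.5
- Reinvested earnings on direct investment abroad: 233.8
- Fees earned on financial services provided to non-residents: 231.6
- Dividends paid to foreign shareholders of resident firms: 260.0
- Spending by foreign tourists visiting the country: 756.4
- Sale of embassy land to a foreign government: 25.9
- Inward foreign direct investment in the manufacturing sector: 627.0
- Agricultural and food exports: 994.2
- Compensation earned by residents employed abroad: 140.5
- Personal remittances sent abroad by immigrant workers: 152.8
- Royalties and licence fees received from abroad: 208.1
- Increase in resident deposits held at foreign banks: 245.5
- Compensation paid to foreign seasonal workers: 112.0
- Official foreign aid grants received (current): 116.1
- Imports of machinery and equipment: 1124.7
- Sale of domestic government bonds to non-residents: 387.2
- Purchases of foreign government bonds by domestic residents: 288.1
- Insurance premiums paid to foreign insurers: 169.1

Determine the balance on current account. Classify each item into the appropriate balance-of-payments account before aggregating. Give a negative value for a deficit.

Goods: -1124.7 + 1165.2 + 597.7 + 994.2 = 1632.4
Services: 756.4 - 169.1 - 306.9 + 231.6 + 208.1 = 720.1
Primary income: 233.8 + 140.5 - 260.0 - 112.0 = 2.3
Secondary income: -152.8 + 116.1 = -36.7
Current account = 1632.4 + 720.1 + 2.3 + (-36.7) = 2318.1
(Excluded from the current account — capital account: debt forgiveness received from foreign official creditors 63.5, sale of embassy land to a foreign government 25.9; financial account: inward foreign direct investment in the manufacturing sector 627.0, increase in resident deposits held at foreign banks 245.5, sale of domestic government bonds to non-residents 387.2, purchases of foreign government bonds by domestic residents 288.1.)

2318.1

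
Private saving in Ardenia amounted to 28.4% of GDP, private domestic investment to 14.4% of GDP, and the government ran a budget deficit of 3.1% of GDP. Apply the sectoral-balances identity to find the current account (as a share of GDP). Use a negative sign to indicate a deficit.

10.9

By the sectoral-balances identity, CA = (S_private - I) + (T - G).
Private balance = 28.4 - 14.4 = 14.0
Government balance (T - G) = -3.1
CA = 14.0 + (-3.1) = 10.9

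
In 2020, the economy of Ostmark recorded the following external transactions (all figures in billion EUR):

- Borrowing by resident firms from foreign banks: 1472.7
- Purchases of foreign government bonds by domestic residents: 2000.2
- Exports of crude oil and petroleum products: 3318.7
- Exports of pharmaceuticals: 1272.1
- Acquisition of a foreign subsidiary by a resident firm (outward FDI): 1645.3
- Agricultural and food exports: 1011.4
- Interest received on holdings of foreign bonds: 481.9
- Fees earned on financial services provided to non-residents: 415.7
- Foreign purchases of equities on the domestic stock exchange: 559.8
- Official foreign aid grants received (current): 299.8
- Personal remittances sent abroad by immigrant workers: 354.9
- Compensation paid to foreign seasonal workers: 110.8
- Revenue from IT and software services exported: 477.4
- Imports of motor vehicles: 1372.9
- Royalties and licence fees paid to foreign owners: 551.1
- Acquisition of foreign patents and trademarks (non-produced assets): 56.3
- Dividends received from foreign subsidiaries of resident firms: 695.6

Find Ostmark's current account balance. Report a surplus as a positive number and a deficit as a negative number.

Goods: 1011.4 + 3318.7 + 1272.1 - 1372.9 = 4229.3
Services: 477.4 - 551.1 + 415.7 = 342.0
Primary income: 481.9 - 110.8 + 695.6 = 1066.7
Secondary income: -354.9 + 299.8 = -55.1
Current account = 4229.3 + 342.0 + 1066.7 + (-55.1) = 5582.9
(Excluded from the current account — financial account: borrowing by resident firms from foreign banks 1472.7, purchases of foreign government bonds by domestic residents 2000.2, acquisition of a foreign subsidiary by a resident firm (outward FDI) 1645.3, foreign purchases of equities on the domestic stock exchange 559.8; capital account: acquisition of foreign patents and trademarks (non-produced assets) 56.3.)

5582.9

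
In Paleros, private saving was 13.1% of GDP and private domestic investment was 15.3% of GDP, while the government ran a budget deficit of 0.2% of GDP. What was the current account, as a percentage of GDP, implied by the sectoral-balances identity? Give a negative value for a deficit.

-2.4

By the sectoral-balances identity, CA = (S_private - I) + (T - G).
Private balance = 13.1 - 15.3 = -2.2
Government balance (T - G) = -0.2
CA = -2.2 + (-0.2) = -2.4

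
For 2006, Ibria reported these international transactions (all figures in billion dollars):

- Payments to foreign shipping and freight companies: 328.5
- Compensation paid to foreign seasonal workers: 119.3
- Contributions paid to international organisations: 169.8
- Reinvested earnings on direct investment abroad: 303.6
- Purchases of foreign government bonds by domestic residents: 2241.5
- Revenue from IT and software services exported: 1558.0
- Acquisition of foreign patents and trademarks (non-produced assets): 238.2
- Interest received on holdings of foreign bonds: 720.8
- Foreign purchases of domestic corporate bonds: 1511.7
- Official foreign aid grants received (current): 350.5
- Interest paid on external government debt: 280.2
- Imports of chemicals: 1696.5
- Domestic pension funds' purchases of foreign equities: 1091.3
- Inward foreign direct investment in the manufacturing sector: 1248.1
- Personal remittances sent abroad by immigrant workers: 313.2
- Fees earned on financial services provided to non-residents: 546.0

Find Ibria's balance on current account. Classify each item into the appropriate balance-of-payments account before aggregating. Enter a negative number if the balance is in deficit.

Goods: -1696.5
Services: 1558.0 + 546.0 - 328.5 = 1775.5
Primary income: 303.6 - 119.3 - 280.2 + 720.8 = 624.9
Secondary income: 350.5 - 313.2 - 169.8 = -132.5
Current account = (-1696.5) + 1775.5 + 624.9 + (-132.5) = 571.4
(Excluded from the current account — financial account: purchases of foreign government bonds by domestic residents 2241.5, foreign purchases of domestic corporate bonds 1511.7, domestic pension funds' purchases of foreign equities 1091.3, inward foreign direct investment in the manufacturing sector 1248.1; capital account: acquisition of foreign patents and trademarks (non-produced assets) 238.2.)

571.4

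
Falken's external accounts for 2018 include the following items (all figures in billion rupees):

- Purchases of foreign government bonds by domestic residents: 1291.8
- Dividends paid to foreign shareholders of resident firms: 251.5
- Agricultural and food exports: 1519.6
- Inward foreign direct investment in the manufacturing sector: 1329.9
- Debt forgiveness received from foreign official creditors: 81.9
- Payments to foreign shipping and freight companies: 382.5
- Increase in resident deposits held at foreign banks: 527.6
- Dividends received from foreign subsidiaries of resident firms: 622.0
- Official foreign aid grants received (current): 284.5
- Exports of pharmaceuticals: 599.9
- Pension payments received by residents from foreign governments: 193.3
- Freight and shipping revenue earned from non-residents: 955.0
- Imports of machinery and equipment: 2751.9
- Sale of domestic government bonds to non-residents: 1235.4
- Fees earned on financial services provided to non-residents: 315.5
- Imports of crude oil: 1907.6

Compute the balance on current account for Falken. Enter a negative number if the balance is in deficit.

-803.7

Goods: -2751.9 - 1907.6 + 599.9 + 1519.6 = -2540.0
Services: -382.5 + 955.0 + 315.5 = 888.0
Primary income: 622.0 - 251.5 = 370.5
Secondary income: 284.5 + 193.3 = 477.8
Current account = (-2540.0) + 888.0 + 370.5 + 477.8 = -803.7
(Excluded from the current account — financial account: purchases of foreign government bonds by domestic residents 1291.8, inward foreign direct investment in the manufacturing sector 1329.9, increase in resident deposits held at foreign banks 527.6, sale of domestic government bonds to non-residents 1235.4; capital account: debt forgiveness received from foreign official creditors 81.9.)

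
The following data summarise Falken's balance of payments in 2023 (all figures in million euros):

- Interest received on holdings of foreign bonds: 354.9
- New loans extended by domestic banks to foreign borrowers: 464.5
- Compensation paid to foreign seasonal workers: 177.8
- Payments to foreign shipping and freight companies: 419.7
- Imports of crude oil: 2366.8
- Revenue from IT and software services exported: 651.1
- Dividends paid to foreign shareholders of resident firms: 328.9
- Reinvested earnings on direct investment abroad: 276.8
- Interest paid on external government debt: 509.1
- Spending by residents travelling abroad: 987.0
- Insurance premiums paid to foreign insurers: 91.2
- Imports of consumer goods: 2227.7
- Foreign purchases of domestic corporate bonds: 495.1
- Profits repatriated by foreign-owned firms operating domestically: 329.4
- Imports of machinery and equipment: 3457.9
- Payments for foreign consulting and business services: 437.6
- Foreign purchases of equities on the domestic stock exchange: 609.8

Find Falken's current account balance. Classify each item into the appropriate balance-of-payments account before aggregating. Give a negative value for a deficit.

-10050.3

Goods: -2366.8 - 2227.7 - 3457.9 = -8052.4
Services: -91.2 - 437.6 - 419.7 - 987.0 + 651.1 = -1284.4
Primary income: -328.9 + 276.8 - 329.4 + 354.9 - 509.1 - 177.8 = -713.5
Current account = (-8052.4) + (-1284.4) + (-713.5) = -10050.3
(Excluded from the current account — financial account: new loans extended by domestic banks to foreign borrowers 464.5, foreign purchases of domestic corporate bonds 495.1, foreign purchases of equities on the domestic stock exchange 609.8.)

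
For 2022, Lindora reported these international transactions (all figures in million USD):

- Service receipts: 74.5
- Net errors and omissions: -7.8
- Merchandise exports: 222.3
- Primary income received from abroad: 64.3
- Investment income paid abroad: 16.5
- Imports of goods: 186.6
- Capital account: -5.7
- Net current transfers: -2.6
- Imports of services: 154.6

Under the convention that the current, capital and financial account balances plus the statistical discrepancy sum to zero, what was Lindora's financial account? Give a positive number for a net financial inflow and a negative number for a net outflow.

Goods balance = 222.3 - 186.6 = 35.7
Services balance = 74.5 - 154.6 = -80.1
Trade balance (goods + services) = 35.7 + (-80.1) = -44.4
Net primary income = 64.3 - 16.5 = 47.8
Net secondary income = -2.6
Current account = -44.4 + 47.8 + (-2.6) = 0.8
Financial account = -(0.8 + (-5.7) + (-7.8)) = 12.7

12.7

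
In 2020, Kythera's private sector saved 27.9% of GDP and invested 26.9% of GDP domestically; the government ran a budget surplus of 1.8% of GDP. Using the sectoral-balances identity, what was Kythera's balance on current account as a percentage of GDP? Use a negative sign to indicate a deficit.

2.8

By the sectoral-balances identity, CA = (S_private - I) + (T - G).
Private balance = 27.9 - 26.9 = 1.0
Government balance (T - G) = 1.8
CA = 1.0 + 1.8 = 2.8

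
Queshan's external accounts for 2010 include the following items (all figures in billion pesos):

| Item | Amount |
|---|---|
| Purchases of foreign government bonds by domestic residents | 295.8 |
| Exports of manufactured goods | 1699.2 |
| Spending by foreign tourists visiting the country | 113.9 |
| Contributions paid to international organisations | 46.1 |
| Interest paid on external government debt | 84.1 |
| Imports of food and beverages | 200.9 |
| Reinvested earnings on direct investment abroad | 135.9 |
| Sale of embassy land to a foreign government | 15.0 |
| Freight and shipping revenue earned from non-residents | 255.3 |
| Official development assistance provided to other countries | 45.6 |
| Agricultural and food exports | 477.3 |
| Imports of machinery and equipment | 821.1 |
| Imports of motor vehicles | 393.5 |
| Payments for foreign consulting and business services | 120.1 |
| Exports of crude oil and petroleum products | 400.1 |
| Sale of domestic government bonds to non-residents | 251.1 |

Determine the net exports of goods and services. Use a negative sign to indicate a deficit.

1410.2

Goods: 477.3 + 1699.2 - 821.1 + 400.1 - 393.5 - 200.9 = 1161.1
Services: 113.9 + 255.3 - 120.1 = 249.1
Trade balance = 1161.1 + 249.1 = 1410.2
(Excluded from the trade balance — financial account: purchases of foreign government bonds by domestic residents 295.8, sale of domestic government bonds to non-residents 251.1; secondary income: contributions paid to international organisations 46.1, official development assistance provided to other countries 45.6; primary income: interest paid on external government debt 84.1, reinvested earnings on direct investment abroad 135.9; capital account: sale of embassy land to a foreign government 15.0.)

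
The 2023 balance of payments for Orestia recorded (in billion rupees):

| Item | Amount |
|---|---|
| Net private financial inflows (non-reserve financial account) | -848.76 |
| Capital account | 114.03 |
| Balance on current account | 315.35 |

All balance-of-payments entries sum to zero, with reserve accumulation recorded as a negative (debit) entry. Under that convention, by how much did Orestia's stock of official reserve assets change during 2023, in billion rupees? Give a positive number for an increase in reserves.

-419.38

Official reserve transactions balance = -(315.35 + 114.03 + (-848.76)) = 419.38
An accumulation of reserves is recorded as a debit (negative entry), so the change in the stock of reserves is the negative of that balance.
Change in official reserves = -(419.38) = -419.38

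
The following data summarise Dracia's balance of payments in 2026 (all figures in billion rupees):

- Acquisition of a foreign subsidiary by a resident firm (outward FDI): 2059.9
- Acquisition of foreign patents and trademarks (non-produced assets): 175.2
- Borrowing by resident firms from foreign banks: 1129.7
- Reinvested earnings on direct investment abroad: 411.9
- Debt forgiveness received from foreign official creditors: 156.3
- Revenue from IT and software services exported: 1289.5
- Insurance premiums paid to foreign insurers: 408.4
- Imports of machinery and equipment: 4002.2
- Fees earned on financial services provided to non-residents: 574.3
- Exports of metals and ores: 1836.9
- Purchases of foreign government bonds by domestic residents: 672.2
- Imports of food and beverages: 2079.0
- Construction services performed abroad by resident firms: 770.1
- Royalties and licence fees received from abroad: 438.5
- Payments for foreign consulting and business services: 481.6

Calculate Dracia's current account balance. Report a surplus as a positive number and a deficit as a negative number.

-1650.0

Goods: -4002.2 - 2079.0 + 1836.9 = -4244.3
Services: -481.6 - 408.4 + 438.5 + 1289.5 + 574.3 + 770.1 = 2182.4
Primary income: 411.9
Current account = (-4244.3) + 2182.4 + 411.9 = -1650.0
(Excluded from the current account — financial account: acquisition of a foreign subsidiary by a resident firm (outward FDI) 2059.9, borrowing by resident firms from foreign banks 1129.7, purchases of foreign government bonds by domestic residents 672.2; capital account: acquisition of foreign patents and trademarks (non-produced assets) 175.2, debt forgiveness received from foreign official creditors 156.3.)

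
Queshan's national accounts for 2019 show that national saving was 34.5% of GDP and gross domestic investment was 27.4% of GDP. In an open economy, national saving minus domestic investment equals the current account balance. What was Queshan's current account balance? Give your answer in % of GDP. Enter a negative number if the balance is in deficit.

7.1

S - I = CA (net lending to the rest of the world).
CA = S - I = 34.5 - 27.4 = 7.1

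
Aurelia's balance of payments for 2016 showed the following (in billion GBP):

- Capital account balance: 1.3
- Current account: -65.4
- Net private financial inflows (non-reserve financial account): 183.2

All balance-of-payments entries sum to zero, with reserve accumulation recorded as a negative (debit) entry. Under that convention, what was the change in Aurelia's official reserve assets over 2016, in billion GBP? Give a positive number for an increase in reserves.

119.1

Official reserve transactions balance = -((-65.4) + 1.3 + 183.2) = -119.1
An accumulation of reserves is recorded as a debit (negative entry), so the change in the stock of reserves is the negative of that balance.
Change in official reserves = -(-119.1) = 119.1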